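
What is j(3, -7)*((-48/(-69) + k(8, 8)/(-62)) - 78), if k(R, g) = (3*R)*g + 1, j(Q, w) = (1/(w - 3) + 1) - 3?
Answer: 481635/2852 ≈ 168.88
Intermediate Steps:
j(Q, w) = -2 + 1/(-3 + w) (j(Q, w) = (1/(-3 + w) + 1) - 3 = (1 + 1/(-3 + w)) - 3 = -2 + 1/(-3 + w))
k(R, g) = 1 + 3*R*g (k(R, g) = 3*R*g + 1 = 1 + 3*R*g)
j(3, -7)*((-48/(-69) + k(8, 8)/(-62)) - 78) = ((7 - 2*(-7))/(-3 - 7))*((-48/(-69) + (1 + 3*8*8)/(-62)) - 78) = ((7 + 14)/(-10))*((-48*(-1/69) + (1 + 192)*(-1/62)) - 78) = (-⅒*21)*((16/23 + 193*(-1/62)) - 78) = -21*((16/23 - 193/62) - 78)/10 = -21*(-3447/1426 - 78)/10 = -21/10*(-114675/1426) = 481635/2852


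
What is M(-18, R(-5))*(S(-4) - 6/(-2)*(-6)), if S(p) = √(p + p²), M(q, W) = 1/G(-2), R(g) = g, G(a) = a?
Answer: 9 - √3 ≈ 7.2680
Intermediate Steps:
M(q, W) = -½ (M(q, W) = 1/(-2) = -½)
M(-18, R(-5))*(S(-4) - 6/(-2)*(-6)) = -(√(-4*(1 - 4)) - 6/(-2)*(-6))/2 = -(√(-4*(-3)) - 6*(-½)*(-6))/2 = -(√12 + 3*(-6))/2 = -(2*√3 - 18)/2 = -(-18 + 2*√3)/2 = 9 - √3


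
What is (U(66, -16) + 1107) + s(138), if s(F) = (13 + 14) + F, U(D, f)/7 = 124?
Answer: 2140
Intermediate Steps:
U(D, f) = 868 (U(D, f) = 7*124 = 868)
s(F) = 27 + F
(U(66, -16) + 1107) + s(138) = (868 + 1107) + (27 + 138) = 1975 + 165 = 2140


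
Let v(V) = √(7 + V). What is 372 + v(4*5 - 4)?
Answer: 372 + √23 ≈ 376.80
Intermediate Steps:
372 + v(4*5 - 4) = 372 + √(7 + (4*5 - 4)) = 372 + √(7 + (20 - 4)) = 372 + √(7 + 16) = 372 + √23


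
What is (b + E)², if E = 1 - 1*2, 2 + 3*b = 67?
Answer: 3844/9 ≈ 427.11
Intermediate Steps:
b = 65/3 (b = -⅔ + (⅓)*67 = -⅔ + 67/3 = 65/3 ≈ 21.667)
E = -1 (E = 1 - 2 = -1)
(b + E)² = (65/3 - 1)² = (62/3)² = 3844/9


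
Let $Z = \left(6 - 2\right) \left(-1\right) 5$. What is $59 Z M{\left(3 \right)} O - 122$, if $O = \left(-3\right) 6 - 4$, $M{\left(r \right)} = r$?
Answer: $77758$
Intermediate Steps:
$Z = -20$ ($Z = \left(6 - 2\right) \left(-1\right) 5 = 4 \left(-1\right) 5 = \left(-4\right) 5 = -20$)
$O = -22$ ($O = -18 - 4 = -22$)
$59 Z M{\left(3 \right)} O - 122 = 59 \left(-20\right) 3 \left(-22\right) - 122 = 59 \left(\left(-60\right) \left(-22\right)\right) - 122 = 59 \cdot 1320 - 122 = 77880 - 122 = 77758$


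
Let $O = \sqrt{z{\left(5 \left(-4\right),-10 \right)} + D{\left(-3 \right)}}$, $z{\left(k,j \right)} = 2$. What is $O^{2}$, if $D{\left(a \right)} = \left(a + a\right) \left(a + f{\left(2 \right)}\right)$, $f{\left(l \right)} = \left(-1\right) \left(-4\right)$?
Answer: $-4$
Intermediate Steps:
$f{\left(l \right)} = 4$
$D{\left(a \right)} = 2 a \left(4 + a\right)$ ($D{\left(a \right)} = \left(a + a\right) \left(a + 4\right) = 2 a \left(4 + a\right)$)
$O = 2 i$ ($O = \sqrt{2 + 2 \left(-3\right) \left(4 - 3\right)} = \sqrt{2 + 2 \left(-3\right) 1} = \sqrt{2 - 6} = \sqrt{-4} = 2 i \approx 2.0 i$)
$O^{2} = \left(2 i\right)^{2} = -4$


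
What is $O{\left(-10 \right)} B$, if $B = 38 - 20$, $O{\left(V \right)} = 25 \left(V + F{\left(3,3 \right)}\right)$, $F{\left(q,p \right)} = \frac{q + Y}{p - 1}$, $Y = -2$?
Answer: $-4275$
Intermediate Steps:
$F{\left(q,p \right)} = \frac{-2 + q}{-1 + p}$ ($F{\left(q,p \right)} = \frac{q - 2}{p - 1} = \frac{-2 + q}{-1 + p}$)
$O{\left(V \right)} = \frac{25}{2} + 25 V$ ($O{\left(V \right)} = 25 \left(V + \frac{-2 + 3}{-1 + 3}\right) = 25 \left(V + \frac{1}{2} \cdot 1\right) = 25 \left(V + \frac{1}{2}\right) = 25 \left(\frac{1}{2} + V\right) = \frac{25}{2} + 25 V$)
$B = 18$ ($B = 38 - 20 = 18$)
$O{\left(-10 \right)} B = \left(\frac{25}{2} + 25 \left(-10\right)\right) 18 = \left(\frac{25}{2} - 250\right) 18 = \left(- \frac{475}{2}\right) 18 = -4275$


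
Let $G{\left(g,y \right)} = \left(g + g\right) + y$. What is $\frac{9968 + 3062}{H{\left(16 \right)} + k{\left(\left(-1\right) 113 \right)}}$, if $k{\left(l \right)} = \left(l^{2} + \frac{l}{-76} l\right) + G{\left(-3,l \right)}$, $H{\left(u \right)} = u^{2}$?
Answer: $\frac{990280}{968087} \approx 1.0229$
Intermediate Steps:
$G{\left(g,y \right)} = y + 2 g$ ($G{\left(g,y \right)} = 2 g + y = y + 2 g$)
$k{\left(l \right)} = -6 + l + \frac{75 l^{2}}{76}$ ($k{\left(l \right)} = \left(l^{2} + \frac{l}{-76} l\right) + \left(l + 2 \left(-3\right)\right) = \left(l^{2} + l \left(- \frac{1}{76}\right) l\right) + \left(l - 6\right) = \left(l^{2} + - \frac{l}{76} l\right) + \left(-6 + l\right) = \left(l^{2} - \frac{l^{2}}{76}\right) + \left(-6 + l\right) = \frac{75 l^{2}}{76} + \left(-6 + l\right) = -6 + l + \frac{75 l^{2}}{76}$)
$\frac{9968 + 3062}{H{\left(16 \right)} + k{\left(\left(-1\right) 113 \right)}} = \frac{9968 + 3062}{16^{2} - \left(119 - \frac{957675}{76}\right)} = \frac{13030}{256 - \left(119 - \frac{957675}{76}\right)} = \frac{13030}{256 - - \frac{948631}{76}} = \frac{13030}{256 + \frac{948631}{76}} = \frac{13030}{\frac{968087}{76}} = 13030 \cdot \frac{76}{968087} = \frac{990280}{968087}$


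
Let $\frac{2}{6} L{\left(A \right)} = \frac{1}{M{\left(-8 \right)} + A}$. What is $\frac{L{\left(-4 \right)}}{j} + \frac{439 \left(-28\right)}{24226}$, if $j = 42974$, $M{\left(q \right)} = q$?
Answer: $- \frac{1056484929}{2082176248} \approx -0.50739$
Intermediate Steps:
$L{\left(A \right)} = \frac{3}{-8 + A}$
$\frac{L{\left(-4 \right)}}{j} + \frac{439 \left(-28\right)}{24226} = \frac{3 \frac{1}{-8 - 4}}{42974} + \frac{439 \left(-28\right)}{24226} = \frac{3}{-12} \cdot \frac{1}{42974} - \frac{6146}{12113} = 3 \left(- \frac{1}{12}\right) \frac{1}{42974} - \frac{6146}{12113} = \left(- \frac{1}{4}\right) \frac{1}{42974} - \frac{6146}{12113} = - \frac{1}{171896} - \frac{6146}{12113} = - \frac{1056484929}{2082176248}$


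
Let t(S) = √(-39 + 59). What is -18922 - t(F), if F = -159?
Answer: -18922 - 2*√5 ≈ -18926.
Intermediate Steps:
t(S) = 2*√5 (t(S) = √20 = 2*√5)
-18922 - t(F) = -18922 - 2*√5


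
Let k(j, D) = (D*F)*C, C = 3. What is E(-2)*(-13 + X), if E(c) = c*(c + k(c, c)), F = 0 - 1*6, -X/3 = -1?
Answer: 680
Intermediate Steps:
X = 3 (X = -3*(-1) = 3)
F = -6 (F = 0 - 6 = -6)
k(j, D) = -18*D (k(j, D) = (D*(-6))*3 = -6*D*3 = -18*D)
E(c) = -17*c² (E(c) = c*(c - 18*c) = c*(-17*c) = -17*c²)
E(-2)*(-13 + X) = (-17*(-2)²)*(-13 + 3) = -17*4*(-10) = -68*(-10) = 680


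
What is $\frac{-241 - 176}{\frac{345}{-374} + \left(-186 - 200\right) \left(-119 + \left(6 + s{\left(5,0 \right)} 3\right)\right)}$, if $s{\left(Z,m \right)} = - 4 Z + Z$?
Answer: $- \frac{155958}{22809167} \approx -0.0068375$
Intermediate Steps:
$s{\left(Z,m \right)} = - 3 Z$
$\frac{-241 - 176}{\frac{345}{-374} + \left(-186 - 200\right) \left(-119 + \left(6 + s{\left(5,0 \right)} 3\right)\right)} = \frac{-241 - 176}{\frac{345}{-374} + \left(-186 - 200\right) \left(-119 + \left(6 + \left(-3\right) 5 \cdot 3\right)\right)} = - \frac{417}{345 \left(- \frac{1}{374}\right) - 386 \left(-119 + \left(6 - 45\right)\right)} = - \frac{417}{- \frac{345}{374} - 386 \left(-119 + \left(6 - 45\right)\right)} = - \frac{417}{- \frac{345}{374} - 386 \left(-119 - 39\right)} = - \frac{417}{- \frac{345}{374} - -60988} = - \frac{417}{- \frac{345}{374} + 60988} = - \frac{417}{\frac{22809167}{374}} = \left(-417\right) \frac{374}{22809167} = - \frac{155958}{22809167}$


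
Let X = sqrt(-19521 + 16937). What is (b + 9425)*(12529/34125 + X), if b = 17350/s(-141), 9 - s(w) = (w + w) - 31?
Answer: 254940092/73255 + 3052200*I*sqrt(646)/161 ≈ 3480.2 + 4.8184e+5*I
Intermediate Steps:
s(w) = 40 - 2*w (s(w) = 9 - ((w + w) - 31) = 9 - (2*w - 31) = 9 - (-31 + 2*w) = 9 + (31 - 2*w) = 40 - 2*w)
X = 2*I*sqrt(646) (X = sqrt(-2584) = 2*I*sqrt(646) ≈ 50.833*I)
b = 8675/161 (b = 17350/(40 - 2*(-141)) = 17350/(40 + 282) = 17350/322 = 17350*(1/322) = 8675/161 ≈ 53.882)
(b + 9425)*(12529/34125 + X) = (8675/161 + 9425)*(12529/34125 + 2*I*sqrt(646)) = 1526100*(12529*(1/34125) + 2*I*sqrt(646))/161 = 1526100*(12529/34125 + 2*I*sqrt(646))/161 = 254940092/73255 + 3052200*I*sqrt(646)/161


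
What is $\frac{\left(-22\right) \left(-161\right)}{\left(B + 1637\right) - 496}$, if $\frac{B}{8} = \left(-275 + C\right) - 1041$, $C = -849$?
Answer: $- \frac{3542}{16179} \approx -0.21893$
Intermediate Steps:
$B = -17320$ ($B = 8 \left(\left(-275 - 849\right) - 1041\right) = 8 \left(-1124 - 1041\right) = 8 \left(-2165\right) = -17320$)
$\frac{\left(-22\right) \left(-161\right)}{\left(B + 1637\right) - 496} = \frac{\left(-22\right) \left(-161\right)}{\left(-17320 + 1637\right) - 496} = \frac{3542}{-15683 - 496} = \frac{3542}{-16179} = 3542 \left(- \frac{1}{16179}\right) = - \frac{3542}{16179}$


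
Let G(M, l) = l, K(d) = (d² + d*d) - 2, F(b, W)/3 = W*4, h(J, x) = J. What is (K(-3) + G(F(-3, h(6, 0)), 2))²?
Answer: 324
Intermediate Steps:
F(b, W) = 12*W (F(b, W) = 3*(W*4) = 3*(4*W) = 12*W)
K(d) = -2 + 2*d² (K(d) = (d² + d²) - 2 = 2*d² - 2 = -2 + 2*d²)
(K(-3) + G(F(-3, h(6, 0)), 2))² = ((-2 + 2*(-3)²) + 2)² = ((-2 + 2*9) + 2)² = ((-2 + 18) + 2)² = (16 + 2)² = 18² = 324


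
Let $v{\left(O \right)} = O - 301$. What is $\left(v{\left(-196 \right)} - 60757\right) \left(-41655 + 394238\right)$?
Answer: $-21597119082$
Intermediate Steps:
$v{\left(O \right)} = -301 + O$
$\left(v{\left(-196 \right)} - 60757\right) \left(-41655 + 394238\right) = \left(\left(-301 - 196\right) - 60757\right) \left(-41655 + 394238\right) = \left(-497 - 60757\right) 352583 = \left(-61254\right) 352583 = -21597119082$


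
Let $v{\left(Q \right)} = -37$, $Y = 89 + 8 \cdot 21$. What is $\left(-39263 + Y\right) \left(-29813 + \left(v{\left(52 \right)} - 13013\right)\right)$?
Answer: $1671914178$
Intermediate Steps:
$Y = 257$ ($Y = 89 + 168 = 257$)
$\left(-39263 + Y\right) \left(-29813 + \left(v{\left(52 \right)} - 13013\right)\right) = \left(-39263 + 257\right) \left(-29813 - 13050\right) = - 39006 \left(-29813 - 13050\right) = \left(-39006\right) \left(-42863\right) = 1671914178$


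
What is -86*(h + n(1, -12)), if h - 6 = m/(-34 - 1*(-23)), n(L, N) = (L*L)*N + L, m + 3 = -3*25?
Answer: -1978/11 ≈ -179.82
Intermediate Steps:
m = -78 (m = -3 - 3*25 = -3 - 75 = -78)
n(L, N) = L + N*L² (n(L, N) = L²*N + L = N*L² + L = L + N*L²)
h = 144/11 (h = 6 - 78/(-34 - 1*(-23)) = 6 - 78/(-34 + 23) = 6 - 78/(-11) = 6 - 78*(-1/11) = 6 + 78/11 = 144/11 ≈ 13.091)
-86*(h + n(1, -12)) = -86*(144/11 + 1*(1 + 1*(-12))) = -86*(144/11 + 1*(1 - 12)) = -86*(144/11 + 1*(-11)) = -86*(144/11 - 11) = -86*23/11 = -1978/11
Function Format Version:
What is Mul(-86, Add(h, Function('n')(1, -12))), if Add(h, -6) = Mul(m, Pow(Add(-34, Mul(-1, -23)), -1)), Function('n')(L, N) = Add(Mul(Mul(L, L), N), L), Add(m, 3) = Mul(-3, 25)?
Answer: Rational(-1978, 11) ≈ -179.82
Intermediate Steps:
m = -78 (m = Add(-3, Mul(-3, 25)) = Add(-3, -75) = -78)
Function('n')(L, N) = Add(L, Mul(N, Pow(L, 2))) (Function('n')(L, N) = Add(Mul(Pow(L, 2), N), L) = Add(Mul(N, Pow(L, 2)), L) = Add(L, Mul(N, Pow(L, 2))))
h = Rational(144, 11) (h = Add(6, Mul(-78, Pow(Add(-34, Mul(-1, -23)), -1))) = Add(6, Mul(-78, Pow(Add(-34, 23), -1))) = Add(6, Mul(-78, Pow(-11, -1))) = Add(6, Mul(-78, Rational(-1, 11))) = Add(6, Rational(78, 11)) = Rational(144, 11) ≈ 13.091)
Mul(-86, Add(h, Function('n')(1, -12))) = Mul(-86, Add(Rational(144, 11), Mul(1, Add(1, Mul(1, -12))))) = Mul(-86, Add(Rational(144, 11), Mul(1, Add(1, -12)))) = Mul(-86, Add(Rational(144, 11), Mul(1, -11))) = Mul(-86, Add(Rational(144, 11), -11)) = Mul(-86, Rational(23, 11)) = Rational(-1978, 11)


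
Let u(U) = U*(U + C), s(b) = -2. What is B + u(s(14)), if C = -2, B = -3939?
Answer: -3931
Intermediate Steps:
u(U) = U*(-2 + U) (u(U) = U*(U - 2) = U*(-2 + U))
B + u(s(14)) = -3939 - 2*(-2 - 2) = -3939 - 2*(-4) = -3939 + 8 = -3931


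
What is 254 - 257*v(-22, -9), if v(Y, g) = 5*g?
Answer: 11819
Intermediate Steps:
254 - 257*v(-22, -9) = 254 - 1285*(-9) = 254 - 257*(-45) = 254 + 11565 = 11819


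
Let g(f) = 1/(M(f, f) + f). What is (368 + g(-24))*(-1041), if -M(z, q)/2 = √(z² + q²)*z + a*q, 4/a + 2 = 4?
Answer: -4698190885/12264 - 694*√2/1533 ≈ -3.8309e+5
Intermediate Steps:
a = 2 (a = 4/(-2 + 4) = 4/2 = 4*(½) = 2)
M(z, q) = -4*q - 2*z*√(q² + z²) (M(z, q) = -2*(√(z² + q²)*z + 2*q) = -2*(√(q² + z²)*z + 2*q) = -2*(z*√(q² + z²) + 2*q) = -2*(2*q + z*√(q² + z²)) = -4*q - 2*z*√(q² + z²))
g(f) = 1/(-3*f - 2*f*√2*√(f²)) (g(f) = 1/((-4*f - 2*f*√(f² + f²)) + f) = 1/((-4*f - 2*f*√(2*f²)) + f) = 1/((-4*f - 2*f*√2*√(f²)) + f) = 1/(-3*f - 2*f*√2*√(f²)))
(368 + g(-24))*(-1041) = (368 - 1/(-24*(3 + 2*√2*√((-24)²))))*(-1041) = (368 - 1*(-1/24)/(3 + 2*√2*√576))*(-1041) = (368 - 1*(-1/24)/(3 + 2*√2*24))*(-1041) = (368 - 1*(-1/24)/(3 + 48*√2))*(-1041) = (368 + 1/(24*(3 + 48*√2)))*(-1041) = -383088 - 347/(8*(3 + 48*√2))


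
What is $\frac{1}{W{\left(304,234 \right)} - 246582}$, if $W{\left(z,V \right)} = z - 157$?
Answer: $- \frac{1}{246435} \approx -4.0579 \cdot 10^{-6}$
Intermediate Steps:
$W{\left(z,V \right)} = -157 + z$
$\frac{1}{W{\left(304,234 \right)} - 246582} = \frac{1}{\left(-157 + 304\right) - 246582} = \frac{1}{147 - 246582} = \frac{1}{-246435} = - \frac{1}{246435}$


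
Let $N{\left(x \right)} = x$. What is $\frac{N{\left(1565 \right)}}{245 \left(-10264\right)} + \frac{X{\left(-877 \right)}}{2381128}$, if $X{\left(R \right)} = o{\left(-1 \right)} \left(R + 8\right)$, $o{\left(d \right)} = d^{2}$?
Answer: $- \frac{18474132}{18711796747} \approx -0.0009873$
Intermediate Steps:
$X{\left(R \right)} = 8 + R$ ($X{\left(R \right)} = \left(-1\right)^{2} \left(R + 8\right) = 1 \left(8 + R\right) = 8 + R$)
$\frac{N{\left(1565 \right)}}{245 \left(-10264\right)} + \frac{X{\left(-877 \right)}}{2381128} = \frac{1565}{245 \left(-10264\right)} + \frac{8 - 877}{2381128} = \frac{1565}{-2514680} - \frac{869}{2381128} = 1565 \left(- \frac{1}{2514680}\right) - \frac{869}{2381128} = - \frac{313}{502936} - \frac{869}{2381128} = - \frac{18474132}{18711796747}$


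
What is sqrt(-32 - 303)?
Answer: I*sqrt(335) ≈ 18.303*I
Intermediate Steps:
sqrt(-32 - 303) = sqrt(-335) = I*sqrt(335)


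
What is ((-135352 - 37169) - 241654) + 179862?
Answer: -234313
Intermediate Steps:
((-135352 - 37169) - 241654) + 179862 = (-172521 - 241654) + 179862 = -414175 + 179862 = -234313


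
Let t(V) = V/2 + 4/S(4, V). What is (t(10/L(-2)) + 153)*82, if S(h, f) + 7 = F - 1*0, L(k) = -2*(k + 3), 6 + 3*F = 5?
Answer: 135259/11 ≈ 12296.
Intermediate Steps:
F = -⅓ (F = -2 + (⅓)*5 = -2 + 5/3 = -⅓ ≈ -0.33333)
L(k) = -6 - 2*k (L(k) = -2*(3 + k) = -6 - 2*k)
S(h, f) = -22/3 (S(h, f) = -7 + (-⅓ - 1*0) = -7 + (-⅓ + 0) = -7 - ⅓ = -22/3)
t(V) = -6/11 + V/2 (t(V) = V/2 + 4/(-22/3) = V*(½) + 4*(-3/22) = V/2 - 6/11 = -6/11 + V/2)
(t(10/L(-2)) + 153)*82 = ((-6/11 + (10/(-6 - 2*(-2)))/2) + 153)*82 = ((-6/11 + (10/(-6 + 4))/2) + 153)*82 = ((-6/11 + (10/(-2))/2) + 153)*82 = ((-6/11 + (10*(-½))/2) + 153)*82 = ((-6/11 + (½)*(-5)) + 153)*82 = ((-6/11 - 5/2) + 153)*82 = (-67/22 + 153)*82 = (3299/22)*82 = 135259/11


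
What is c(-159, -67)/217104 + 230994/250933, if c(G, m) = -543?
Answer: 16671154919/18159519344 ≈ 0.91804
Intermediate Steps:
c(-159, -67)/217104 + 230994/250933 = -543/217104 + 230994/250933 = -543*1/217104 + 230994*(1/250933) = -181/72368 + 230994/250933 = 16671154919/18159519344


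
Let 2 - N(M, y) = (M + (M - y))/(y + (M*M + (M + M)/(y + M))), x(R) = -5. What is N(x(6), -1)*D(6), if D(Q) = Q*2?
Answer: 2172/77 ≈ 28.208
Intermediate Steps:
N(M, y) = 2 - (-y + 2*M)/(y + M² + 2*M/(M + y)) (N(M, y) = 2 - (M + (M - y))/(y + (M*M + (M + M)/(y + M))) = 2 - (-y + 2*M)/(y + (M² + (2*M)/(M + y))) = 2 - (-y + 2*M)/(y + (M² + 2*M/(M + y))) = 2 - (-y + 2*M)/(y + M² + 2*M/(M + y)))
D(Q) = 2*Q
N(x(6), -1)*D(6) = ((-2*(-5)² + 2*(-5)³ + 3*(-1)² + 4*(-5) - 5*(-1) + 2*(-1)*(-5)²)/((-5)³ + (-1)² + 2*(-5) - 5*(-1) - 1*(-5)²))*(2*6) = ((-2*25 + 2*(-125) + 3*1 - 20 + 5 + 2*(-1)*25)/(-125 + 1 - 10 + 5 - 1*25))*12 = ((-50 - 250 + 3 - 20 + 5 - 50)/(-125 + 1 - 10 + 5 - 25))*12 = (-362/(-154))*12 = -1/154*(-362)*12 = (181/77)*12 = 2172/77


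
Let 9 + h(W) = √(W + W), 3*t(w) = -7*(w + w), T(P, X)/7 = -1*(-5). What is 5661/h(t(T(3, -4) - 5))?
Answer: -50949/361 - 11322*I*√70/361 ≈ -141.13 - 262.4*I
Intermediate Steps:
T(P, X) = 35 (T(P, X) = 7*(-1*(-5)) = 7*5 = 35)
t(w) = -14*w/3 (t(w) = (-7*(w + w))/3 = (-14*w)/3 = -14*w/3)
h(W) = -9 + √2*√W (h(W) = -9 + √(W + W) = -9 + √(2*W) = -9 + √2*√W)
5661/h(t(T(3, -4) - 5)) = 5661/(-9 + √2*√(-14*(35 - 5)/3)) = 5661/(-9 + √2*√(-14/3*30)) = 5661/(-9 + √2*√(-140)) = 5661/(-9 + √2*(2*I*√35)) = 5661/(-9 + 2*I*√70)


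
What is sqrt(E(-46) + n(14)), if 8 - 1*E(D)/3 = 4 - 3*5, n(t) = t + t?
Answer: sqrt(85) ≈ 9.2195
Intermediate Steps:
n(t) = 2*t
E(D) = 57 (E(D) = 24 - 3*(4 - 3*5) = 24 - 3*(4 - 15) = 24 - 3*(-11) = 24 + 33 = 57)
sqrt(E(-46) + n(14)) = sqrt(57 + 2*14) = sqrt(57 + 28) = sqrt(85)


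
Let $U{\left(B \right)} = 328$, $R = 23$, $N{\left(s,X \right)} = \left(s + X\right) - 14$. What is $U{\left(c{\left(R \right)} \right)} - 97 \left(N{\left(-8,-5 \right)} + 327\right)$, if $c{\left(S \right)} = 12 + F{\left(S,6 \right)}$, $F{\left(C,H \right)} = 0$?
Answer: $-28772$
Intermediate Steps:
$N{\left(s,X \right)} = -14 + X + s$ ($N{\left(s,X \right)} = \left(X + s\right) - 14 = -14 + X + s$)
$c{\left(S \right)} = 12$ ($c{\left(S \right)} = 12 + 0 = 12$)
$U{\left(c{\left(R \right)} \right)} - 97 \left(N{\left(-8,-5 \right)} + 327\right) = 328 - 97 \left(\left(-14 - 5 - 8\right) + 327\right) = 328 - 97 \left(-27 + 327\right) = 328 - 97 \cdot 300 = 328 - 29100 = -28772$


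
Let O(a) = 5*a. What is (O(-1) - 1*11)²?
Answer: 256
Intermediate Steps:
(O(-1) - 1*11)² = (5*(-1) - 1*11)² = (-5 - 11)² = (-16)² = 256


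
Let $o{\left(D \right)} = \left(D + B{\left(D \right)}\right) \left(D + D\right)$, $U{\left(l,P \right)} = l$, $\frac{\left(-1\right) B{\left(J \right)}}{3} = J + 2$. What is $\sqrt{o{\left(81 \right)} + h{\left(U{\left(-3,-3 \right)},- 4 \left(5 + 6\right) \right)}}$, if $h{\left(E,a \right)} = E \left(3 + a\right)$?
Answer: $i \sqrt{27093} \approx 164.6 i$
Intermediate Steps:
$B{\left(J \right)} = -6 - 3 J$ ($B{\left(J \right)} = - 3 \left(J + 2\right) = - 3 \left(2 + J\right) = -6 - 3 J$)
$o{\left(D \right)} = 2 D \left(-6 - 2 D\right)$ ($o{\left(D \right)} = \left(D - \left(6 + 3 D\right)\right) \left(D + D\right) = \left(-6 - 2 D\right) 2 D = 2 D \left(-6 - 2 D\right)$)
$\sqrt{o{\left(81 \right)} + h{\left(U{\left(-3,-3 \right)},- 4 \left(5 + 6\right) \right)}} = \sqrt{\left(-4\right) 81 \left(3 + 81\right) - 3 \left(3 - 4 \left(5 + 6\right)\right)} = \sqrt{\left(-4\right) 81 \cdot 84 - 3 \left(3 - 44\right)} = \sqrt{-27216 - 3 \left(3 - 44\right)} = \sqrt{-27216 - -123} = \sqrt{-27216 + 123} = \sqrt{-27093} = i \sqrt{27093}$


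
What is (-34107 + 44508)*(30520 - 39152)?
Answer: -89781432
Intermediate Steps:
(-34107 + 44508)*(30520 - 39152) = 10401*(-8632) = -89781432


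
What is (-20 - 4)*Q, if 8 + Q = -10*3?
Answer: 912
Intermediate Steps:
Q = -38 (Q = -8 - 10*3 = -8 - 30 = -38)
(-20 - 4)*Q = (-20 - 4)*(-38) = -24*(-38) = 912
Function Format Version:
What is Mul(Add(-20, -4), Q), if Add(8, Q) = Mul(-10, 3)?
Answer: 912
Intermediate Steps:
Q = -38 (Q = Add(-8, Mul(-10, 3)) = Add(-8, -30) = -38)
Mul(Add(-20, -4), Q) = Mul(Add(-20, -4), -38) = Mul(-24, -38) = 912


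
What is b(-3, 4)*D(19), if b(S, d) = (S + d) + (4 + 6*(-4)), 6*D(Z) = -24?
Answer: 76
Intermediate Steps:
D(Z) = -4 (D(Z) = (⅙)*(-24) = -4)
b(S, d) = -20 + S + d (b(S, d) = (S + d) + (4 - 24) = (S + d) - 20 = -20 + S + d)
b(-3, 4)*D(19) = (-20 - 3 + 4)*(-4) = -19*(-4) = 76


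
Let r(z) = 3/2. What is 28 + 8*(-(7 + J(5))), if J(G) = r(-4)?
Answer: -40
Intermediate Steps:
r(z) = 3/2 (r(z) = 3*(1/2) = 3/2)
J(G) = 3/2
28 + 8*(-(7 + J(5))) = 28 + 8*(-(7 + 3/2)) = 28 + 8*(-1*17/2) = 28 + 8*(-17/2) = 28 - 68 = -40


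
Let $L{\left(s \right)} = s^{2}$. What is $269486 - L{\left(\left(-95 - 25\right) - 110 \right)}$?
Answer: $216586$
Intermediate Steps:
$269486 - L{\left(\left(-95 - 25\right) - 110 \right)} = 269486 - \left(\left(-95 - 25\right) - 110\right)^{2} = 269486 - \left(-120 - 110\right)^{2} = 269486 - \left(-230\right)^{2} = 269486 - 52900 = 216586$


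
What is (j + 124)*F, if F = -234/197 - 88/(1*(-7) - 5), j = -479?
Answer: -1289360/591 ≈ -2181.7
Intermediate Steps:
F = 3632/591 (F = -234*1/197 - 88/(-7 - 5) = -234/197 - 88/(-12) = -234/197 - 88*(-1/12) = -234/197 + 22/3 = 3632/591 ≈ 6.1455)
(j + 124)*F = (-479 + 124)*(3632/591) = -355*3632/591 = -1289360/591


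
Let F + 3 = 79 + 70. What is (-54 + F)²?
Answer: 8464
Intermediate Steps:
F = 146 (F = -3 + (79 + 70) = -3 + 149 = 146)
(-54 + F)² = (-54 + 146)² = 92² = 8464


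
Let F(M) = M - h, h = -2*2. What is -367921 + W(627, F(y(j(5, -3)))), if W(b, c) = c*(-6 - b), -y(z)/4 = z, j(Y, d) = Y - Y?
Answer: -370453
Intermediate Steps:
j(Y, d) = 0
y(z) = -4*z
h = -4
F(M) = 4 + M (F(M) = M - 1*(-4) = M + 4 = 4 + M)
-367921 + W(627, F(y(j(5, -3)))) = -367921 - (4 - 4*0)*(6 + 627) = -367921 - 1*(4 + 0)*633 = -367921 - 1*4*633 = -367921 - 2532 = -370453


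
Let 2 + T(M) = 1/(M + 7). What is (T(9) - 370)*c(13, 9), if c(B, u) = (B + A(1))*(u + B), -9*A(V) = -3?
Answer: -327305/3 ≈ -1.0910e+5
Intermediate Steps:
A(V) = ⅓ (A(V) = -⅑*(-3) = ⅓)
T(M) = -2 + 1/(7 + M) (T(M) = -2 + 1/(M + 7) = -2 + 1/(7 + M))
c(B, u) = (⅓ + B)*(B + u) (c(B, u) = (B + ⅓)*(u + B) = (⅓ + B)*(B + u))
(T(9) - 370)*c(13, 9) = ((-13 - 2*9)/(7 + 9) - 370)*(13² + (⅓)*13 + (⅓)*9 + 13*9) = ((-13 - 18)/16 - 370)*(169 + 13/3 + 3 + 117) = ((1/16)*(-31) - 370)*(880/3) = (-31/16 - 370)*(880/3) = -5951/16*880/3 = -327305/3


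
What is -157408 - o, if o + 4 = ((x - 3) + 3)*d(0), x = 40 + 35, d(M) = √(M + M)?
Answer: -157404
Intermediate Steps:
d(M) = √2*√M (d(M) = √(2*M) = √2*√M)
x = 75
o = -4 (o = -4 + ((75 - 3) + 3)*(√2*√0) = -4 + (72 + 3)*(√2*0) = -4 + 75*0 = -4 + 0 = -4)
-157408 - o = -157408 - 1*(-4) = -157408 + 4 = -157404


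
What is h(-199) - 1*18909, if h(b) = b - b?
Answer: -18909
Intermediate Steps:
h(b) = 0
h(-199) - 1*18909 = 0 - 1*18909 = 0 - 18909 = -18909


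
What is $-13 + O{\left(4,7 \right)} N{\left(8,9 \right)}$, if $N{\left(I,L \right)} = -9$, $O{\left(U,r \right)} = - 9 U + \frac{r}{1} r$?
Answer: $-130$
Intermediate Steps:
$O{\left(U,r \right)} = r^{2} - 9 U$ ($O{\left(U,r \right)} = - 9 U + r 1 r = - 9 U + r r = - 9 U + r^{2} = r^{2} - 9 U$)
$-13 + O{\left(4,7 \right)} N{\left(8,9 \right)} = -13 + \left(7^{2} - 36\right) \left(-9\right) = -13 + \left(49 - 36\right) \left(-9\right) = -13 + 13 \left(-9\right) = -13 - 117 = -130$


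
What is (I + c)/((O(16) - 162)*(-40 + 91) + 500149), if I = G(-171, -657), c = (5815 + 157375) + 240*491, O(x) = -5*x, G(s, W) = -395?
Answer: 280635/487807 ≈ 0.57530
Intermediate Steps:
c = 281030 (c = 163190 + 117840 = 281030)
I = -395
(I + c)/((O(16) - 162)*(-40 + 91) + 500149) = (-395 + 281030)/((-5*16 - 162)*(-40 + 91) + 500149) = 280635/((-80 - 162)*51 + 500149) = 280635/(-242*51 + 500149) = 280635/(-12342 + 500149) = 280635/487807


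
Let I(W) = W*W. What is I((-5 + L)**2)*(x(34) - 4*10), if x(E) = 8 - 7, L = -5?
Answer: -390000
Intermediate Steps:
x(E) = 1
I(W) = W**2
I((-5 + L)**2)*(x(34) - 4*10) = ((-5 - 5)**2)**2*(1 - 4*10) = ((-10)**2)**2*(1 - 40) = 100**2*(-39) = 10000*(-39) = -390000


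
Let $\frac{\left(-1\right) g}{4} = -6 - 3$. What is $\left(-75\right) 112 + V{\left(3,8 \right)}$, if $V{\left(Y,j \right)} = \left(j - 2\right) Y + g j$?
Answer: $-8094$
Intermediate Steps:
$g = 36$ ($g = - 4 \left(-6 - 3\right) = \left(-4\right) \left(-9\right) = 36$)
$V{\left(Y,j \right)} = 36 j + Y \left(-2 + j\right)$ ($V{\left(Y,j \right)} = \left(j - 2\right) Y + 36 j = \left(-2 + j\right) Y + 36 j = Y \left(-2 + j\right) + 36 j = 36 j + Y \left(-2 + j\right)$)
$\left(-75\right) 112 + V{\left(3,8 \right)} = \left(-75\right) 112 + \left(\left(-2\right) 3 + 36 \cdot 8 + 3 \cdot 8\right) = -8400 + \left(-6 + 288 + 24\right) = -8400 + 306 = -8094$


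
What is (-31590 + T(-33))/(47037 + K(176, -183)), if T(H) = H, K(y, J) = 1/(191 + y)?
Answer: -11605641/17262580 ≈ -0.67230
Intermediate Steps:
(-31590 + T(-33))/(47037 + K(176, -183)) = (-31590 - 33)/(47037 + 1/(191 + 176)) = -31623/(47037 + 1/367) = -31623/17262580/367 = -31623*367/17262580 = -11605641/17262580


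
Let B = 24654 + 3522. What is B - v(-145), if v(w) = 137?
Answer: 28039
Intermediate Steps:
B = 28176
B - v(-145) = 28176 - 1*137 = 28176 - 137 = 28039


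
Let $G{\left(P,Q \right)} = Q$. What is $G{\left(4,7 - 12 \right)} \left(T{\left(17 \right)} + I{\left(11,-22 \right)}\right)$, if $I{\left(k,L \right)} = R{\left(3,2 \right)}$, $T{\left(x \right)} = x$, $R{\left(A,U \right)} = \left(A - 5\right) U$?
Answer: $-65$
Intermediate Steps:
$R{\left(A,U \right)} = U \left(-5 + A\right)$ ($R{\left(A,U \right)} = \left(-5 + A\right) U = U \left(-5 + A\right)$)
$I{\left(k,L \right)} = -4$ ($I{\left(k,L \right)} = 2 \left(-5 + 3\right) = 2 \left(-2\right) = -4$)
$G{\left(4,7 - 12 \right)} \left(T{\left(17 \right)} + I{\left(11,-22 \right)}\right) = \left(7 - 12\right) \left(17 - 4\right) = \left(7 - 12\right) 13 = \left(-5\right) 13 = -65$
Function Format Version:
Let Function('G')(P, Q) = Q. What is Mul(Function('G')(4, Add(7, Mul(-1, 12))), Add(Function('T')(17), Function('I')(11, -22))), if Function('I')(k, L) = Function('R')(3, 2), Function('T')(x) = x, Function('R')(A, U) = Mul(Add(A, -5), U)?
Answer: -65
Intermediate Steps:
Function('R')(A, U) = Mul(U, Add(-5, A)) (Function('R')(A, U) = Mul(Add(-5, A), U) = Mul(U, Add(-5, A)))
Function('I')(k, L) = -4 (Function('I')(k, L) = Mul(2, Add(-5, 3)) = Mul(2, -2) = -4)
Mul(Function('G')(4, Add(7, Mul(-1, 12))), Add(Function('T')(17), Function('I')(11, -22))) = Mul(Add(7, Mul(-1, 12)), Add(17, -4)) = Mul(Add(7, -12), 13) = Mul(-5, 13) = -65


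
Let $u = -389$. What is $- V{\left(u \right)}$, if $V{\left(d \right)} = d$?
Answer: $389$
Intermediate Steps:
$- V{\left(u \right)} = \left(-1\right) \left(-389\right) = 389$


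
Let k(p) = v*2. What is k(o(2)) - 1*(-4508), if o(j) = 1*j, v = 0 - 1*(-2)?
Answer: 4512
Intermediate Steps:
v = 2 (v = 0 + 2 = 2)
o(j) = j
k(p) = 4 (k(p) = 2*2 = 4)
k(o(2)) - 1*(-4508) = 4 - 1*(-4508) = 4 + 4508 = 4512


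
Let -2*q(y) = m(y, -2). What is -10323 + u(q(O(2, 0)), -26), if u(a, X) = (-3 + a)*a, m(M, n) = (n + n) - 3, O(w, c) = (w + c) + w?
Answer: -41285/4 ≈ -10321.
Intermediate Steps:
O(w, c) = c + 2*w (O(w, c) = (c + w) + w = c + 2*w)
m(M, n) = -3 + 2*n (m(M, n) = 2*n - 3 = -3 + 2*n)
q(y) = 7/2 (q(y) = -(-3 + 2*(-2))/2 = -(-3 - 4)/2 = -1/2*(-7) = 7/2)
u(a, X) = a*(-3 + a)
-10323 + u(q(O(2, 0)), -26) = -10323 + 7*(-3 + 7/2)/2 = -10323 + (7/2)*(1/2) = -10323 + 7/4 = -41285/4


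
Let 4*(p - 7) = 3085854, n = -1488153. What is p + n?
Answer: -1433365/2 ≈ -7.1668e+5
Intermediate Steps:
p = 1542941/2 (p = 7 + (¼)*3085854 = 7 + 1542927/2 = 1542941/2 ≈ 7.7147e+5)
p + n = 1542941/2 - 1488153 = -1433365/2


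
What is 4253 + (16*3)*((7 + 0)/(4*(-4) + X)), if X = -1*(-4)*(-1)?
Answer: 21181/5 ≈ 4236.2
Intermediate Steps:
X = -4 (X = 4*(-1) = -4)
4253 + (16*3)*((7 + 0)/(4*(-4) + X)) = 4253 + (16*3)*((7 + 0)/(4*(-4) - 4)) = 4253 + 48*(7/(-16 - 4)) = 4253 + 48*(7/(-20)) = 4253 + 48*(7*(-1/20)) = 4253 + 48*(-7/20) = 4253 - 84/5 = 21181/5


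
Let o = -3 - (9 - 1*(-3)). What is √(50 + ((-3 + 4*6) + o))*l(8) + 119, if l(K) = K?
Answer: 119 + 16*√14 ≈ 178.87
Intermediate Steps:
o = -15 (o = -3 - (9 + 3) = -3 - 1*12 = -3 - 12 = -15)
√(50 + ((-3 + 4*6) + o))*l(8) + 119 = √(50 + ((-3 + 4*6) - 15))*8 + 119 = √(50 + ((-3 + 24) - 15))*8 + 119 = √(50 + (21 - 15))*8 + 119 = √(50 + 6)*8 + 119 = √56*8 + 119 = (2*√14)*8 + 119 = 16*√14 + 119 = 119 + 16*√14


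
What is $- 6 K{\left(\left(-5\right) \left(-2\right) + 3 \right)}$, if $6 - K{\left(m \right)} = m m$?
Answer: $978$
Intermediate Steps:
$K{\left(m \right)} = 6 - m^{2}$ ($K{\left(m \right)} = 6 - m m = 6 - m^{2}$)
$- 6 K{\left(\left(-5\right) \left(-2\right) + 3 \right)} = - 6 \left(6 - \left(\left(-5\right) \left(-2\right) + 3\right)^{2}\right) = - 6 \left(6 - \left(10 + 3\right)^{2}\right) = - 6 \left(6 - 13^{2}\right) = - 6 \left(6 - 169\right) = \left(-6\right) \left(-163\right) = 978$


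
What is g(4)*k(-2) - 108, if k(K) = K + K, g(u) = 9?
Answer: -144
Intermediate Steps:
k(K) = 2*K
g(4)*k(-2) - 108 = 9*(2*(-2)) - 108 = 9*(-4) - 108 = -36 - 108 = -144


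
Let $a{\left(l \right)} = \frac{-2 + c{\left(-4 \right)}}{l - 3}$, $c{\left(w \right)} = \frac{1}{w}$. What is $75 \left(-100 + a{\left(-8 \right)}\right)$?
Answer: $- \frac{329325}{44} \approx -7484.7$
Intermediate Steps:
$a{\left(l \right)} = - \frac{9}{4 \left(-3 + l\right)}$ ($a{\left(l \right)} = \frac{-2 + \frac{1}{-4}}{l - 3} = \frac{-2 - \frac{1}{4}}{-3 + l} = - \frac{9}{4 \left(-3 + l\right)}$)
$75 \left(-100 + a{\left(-8 \right)}\right) = 75 \left(-100 - \frac{9}{-12 + 4 \left(-8\right)}\right) = 75 \left(-100 - \frac{9}{-12 - 32}\right) = 75 \left(-100 - \frac{9}{-44}\right) = 75 \left(-100 - - \frac{9}{44}\right) = 75 \left(-100 + \frac{9}{44}\right) = 75 \left(- \frac{4391}{44}\right) = - \frac{329325}{44}$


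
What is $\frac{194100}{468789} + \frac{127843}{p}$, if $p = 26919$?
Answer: $\frac{21718790009}{4206443697} \approx 5.1632$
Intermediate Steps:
$\frac{194100}{468789} + \frac{127843}{p} = \frac{194100}{468789} + \frac{127843}{26919} = 194100 \cdot \frac{1}{468789} + 127843 \cdot \frac{1}{26919} = \frac{64700}{156263} + \frac{127843}{26919} = \frac{21718790009}{4206443697}$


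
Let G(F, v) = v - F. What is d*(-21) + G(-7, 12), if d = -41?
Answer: 880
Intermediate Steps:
d*(-21) + G(-7, 12) = -41*(-21) + (12 - 1*(-7)) = 861 + (12 + 7) = 861 + 19 = 880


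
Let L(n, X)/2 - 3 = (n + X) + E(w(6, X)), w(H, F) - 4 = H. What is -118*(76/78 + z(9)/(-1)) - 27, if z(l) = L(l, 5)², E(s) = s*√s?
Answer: 23722375/39 + 160480*√10 ≈ 1.1157e+6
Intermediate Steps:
w(H, F) = 4 + H
E(s) = s^(3/2)
L(n, X) = 6 + 2*X + 2*n + 20*√10 (L(n, X) = 6 + 2*((n + X) + (4 + 6)^(3/2)) = 6 + 2*((X + n) + 10^(3/2)) = 6 + 2*((X + n) + 10*√10) = 6 + 2*(X + n + 10*√10) = 6 + (2*X + 2*n + 20*√10) = 6 + 2*X + 2*n + 20*√10)
z(l) = (16 + 2*l + 20*√10)² (z(l) = (6 + 2*5 + 2*l + 20*√10)² = (6 + 10 + 2*l + 20*√10)² = (16 + 2*l + 20*√10)²)
-118*(76/78 + z(9)/(-1)) - 27 = -118*(76/78 + (4*(8 + 9 + 10*√10)²)/(-1)) - 27 = -118*(76*(1/78) + (4*(17 + 10*√10)²)*(-1)) - 27 = -118*(38/39 - 4*(17 + 10*√10)²) - 27 = (-4484/39 + 472*(17 + 10*√10)²) - 27 = -5537/39 + 472*(17 + 10*√10)²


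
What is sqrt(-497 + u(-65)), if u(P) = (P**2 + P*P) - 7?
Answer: sqrt(7946) ≈ 89.140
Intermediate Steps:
u(P) = -7 + 2*P**2 (u(P) = (P**2 + P**2) - 7 = 2*P**2 - 7 = -7 + 2*P**2)
sqrt(-497 + u(-65)) = sqrt(-497 + (-7 + 2*(-65)**2)) = sqrt(-497 + (-7 + 2*4225)) = sqrt(-497 + (-7 + 8450)) = sqrt(-497 + 8443) = sqrt(7946)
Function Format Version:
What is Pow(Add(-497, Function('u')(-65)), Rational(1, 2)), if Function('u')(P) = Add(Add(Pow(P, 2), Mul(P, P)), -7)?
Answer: Pow(7946, Rational(1, 2)) ≈ 89.140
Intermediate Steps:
Function('u')(P) = Add(-7, Mul(2, Pow(P, 2))) (Function('u')(P) = Add(Add(Pow(P, 2), Pow(P, 2)), -7) = Add(Mul(2, Pow(P, 2)), -7) = Add(-7, Mul(2, Pow(P, 2))))
Pow(Add(-497, Function('u')(-65)), Rational(1, 2)) = Pow(Add(-497, Add(-7, Mul(2, Pow(-65, 2)))), Rational(1, 2)) = Pow(Add(-497, Add(-7, Mul(2, 4225))), Rational(1, 2)) = Pow(Add(-497, Add(-7, 8450)), Rational(1, 2)) = Pow(Add(-497, 8443), Rational(1, 2)) = Pow(7946, Rational(1, 2))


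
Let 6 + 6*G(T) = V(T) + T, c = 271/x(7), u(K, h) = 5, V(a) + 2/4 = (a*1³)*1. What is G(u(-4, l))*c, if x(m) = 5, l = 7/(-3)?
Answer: 1897/60 ≈ 31.617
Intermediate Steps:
l = -7/3 (l = 7*(-⅓) = -7/3 ≈ -2.3333)
V(a) = -½ + a (V(a) = -½ + (a*1³)*1 = -½ + (a*1)*1 = -½ + a*1 = -½ + a)
c = 271/5 ≈ 54.200
G(T) = -13/12 + T/3 (G(T) = -1 + ((-½ + T) + T)/6 = -1 + (-½ + 2*T)/6 = -1 + (-1/12 + T/3) = -13/12 + T/3)
G(u(-4, l))*c = (-13/12 + (⅓)*5)*(271/5) = (-13/12 + 5/3)*(271/5) = (7/12)*(271/5) = 1897/60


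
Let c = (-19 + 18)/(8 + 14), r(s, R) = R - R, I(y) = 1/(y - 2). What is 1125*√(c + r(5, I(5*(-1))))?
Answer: 1125*I*√22/22 ≈ 239.85*I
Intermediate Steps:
I(y) = 1/(-2 + y)
r(s, R) = 0
c = -1/22 ≈ -0.045455
1125*√(c + r(5, I(5*(-1)))) = 1125*√(-1/22 + 0) = 1125*√(-1/22) = 1125*(I*√22/22) = 1125*I*√22/22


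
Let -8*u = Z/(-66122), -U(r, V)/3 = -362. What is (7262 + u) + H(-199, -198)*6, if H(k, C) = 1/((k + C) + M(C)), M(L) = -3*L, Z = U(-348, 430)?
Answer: 378381929531/52104136 ≈ 7262.0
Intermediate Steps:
U(r, V) = 1086 (U(r, V) = -3*(-362) = 1086)
Z = 1086
H(k, C) = 1/(k - 2*C) (H(k, C) = 1/((k + C) - 3*C) = 1/((C + k) - 3*C) = 1/(k - 2*C))
u = 543/264488 (u = -543/(4*(-66122)) = -543*(-1)/(4*66122) = -⅛*(-543/33061) = 543/264488 ≈ 0.0020530)
(7262 + u) + H(-199, -198)*6 = (7262 + 543/264488) + 6/(-199 - 2*(-198)) = 1920712399/264488 + 6/(-199 + 396) = 1920712399/264488 + 6/197 = 378381929531/52104136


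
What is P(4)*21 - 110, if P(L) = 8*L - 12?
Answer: 310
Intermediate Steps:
P(L) = -12 + 8*L
P(4)*21 - 110 = (-12 + 8*4)*21 - 110 = (-12 + 32)*21 - 110 = 20*21 - 110 = 420 - 110 = 310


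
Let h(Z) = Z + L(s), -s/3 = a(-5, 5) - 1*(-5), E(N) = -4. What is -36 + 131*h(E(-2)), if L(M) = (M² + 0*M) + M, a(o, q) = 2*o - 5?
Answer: 121270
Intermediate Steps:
a(o, q) = -5 + 2*o
s = 30 (s = -3*((-5 + 2*(-5)) - 1*(-5)) = -3*((-5 - 10) + 5) = -3*(-15 + 5) = -3*(-10) = 30)
L(M) = M + M² (L(M) = (M² + 0) + M = M² + M = M + M²)
h(Z) = 930 + Z (h(Z) = Z + 30*(1 + 30) = Z + 30*31 = Z + 930 = 930 + Z)
-36 + 131*h(E(-2)) = -36 + 131*(930 - 4) = -36 + 131*926 = -36 + 121306 = 121270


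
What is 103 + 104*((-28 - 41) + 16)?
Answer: -5409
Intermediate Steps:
103 + 104*((-28 - 41) + 16) = 103 + 104*(-69 + 16) = 103 + 104*(-53) = 103 - 5512 = -5409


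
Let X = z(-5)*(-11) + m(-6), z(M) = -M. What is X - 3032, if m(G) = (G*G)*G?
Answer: -3303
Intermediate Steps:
m(G) = G³ (m(G) = G²*G = G³)
X = -271 (X = -1*(-5)*(-11) + (-6)³ = 5*(-11) - 216 = -55 - 216 = -271)
X - 3032 = -271 - 3032 = -3303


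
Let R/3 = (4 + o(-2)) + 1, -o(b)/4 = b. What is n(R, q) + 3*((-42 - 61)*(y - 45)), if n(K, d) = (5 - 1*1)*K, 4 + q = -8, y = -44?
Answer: 27657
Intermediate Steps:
o(b) = -4*b
R = 39 (R = 3*((4 - 4*(-2)) + 1) = 3*((4 + 8) + 1) = 3*(12 + 1) = 3*13 = 39)
q = -12 (q = -4 - 8 = -12)
n(K, d) = 4*K (n(K, d) = (5 - 1)*K = 4*K)
n(R, q) + 3*((-42 - 61)*(y - 45)) = 4*39 + 3*((-42 - 61)*(-44 - 45)) = 156 + 3*(-103*(-89)) = 156 + 3*9167 = 156 + 27501 = 27657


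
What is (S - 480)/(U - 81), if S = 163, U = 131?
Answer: -317/50 ≈ -6.3400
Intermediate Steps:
(S - 480)/(U - 81) = (163 - 480)/(131 - 81) = -317/50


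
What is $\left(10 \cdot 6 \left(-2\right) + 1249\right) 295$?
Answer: $333055$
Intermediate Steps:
$\left(10 \cdot 6 \left(-2\right) + 1249\right) 295 = \left(60 \left(-2\right) + 1249\right) 295 = \left(-120 + 1249\right) 295 = 1129 \cdot 295 = 333055$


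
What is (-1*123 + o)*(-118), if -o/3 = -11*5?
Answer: -4956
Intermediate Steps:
o = 165 (o = -(-33)*5 = -3*(-55) = 165)
(-1*123 + o)*(-118) = (-1*123 + 165)*(-118) = (-123 + 165)*(-118) = 42*(-118) = -4956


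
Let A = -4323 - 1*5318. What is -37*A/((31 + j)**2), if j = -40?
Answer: 356717/81 ≈ 4403.9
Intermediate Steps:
A = -9641 (A = -4323 - 5318 = -9641)
-37*A/((31 + j)**2) = -(-356717)/((31 - 40)**2) = -(-356717)/((-9)**2) = -(-356717)/81 = -37*(-9641/81) = 356717/81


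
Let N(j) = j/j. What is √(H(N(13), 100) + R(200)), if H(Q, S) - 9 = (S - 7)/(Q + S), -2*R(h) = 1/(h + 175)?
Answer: √2276738970/15150 ≈ 3.1495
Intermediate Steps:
R(h) = -1/(2*(175 + h)) (R(h) = -1/(2*(h + 175)) = -1/(2*(175 + h)))
N(j) = 1
H(Q, S) = 9 + (-7 + S)/(Q + S) (H(Q, S) = 9 + (S - 7)/(Q + S) = 9 + (-7 + S)/(Q + S))
√(H(N(13), 100) + R(200)) = √((-7 + 9*1 + 10*100)/(1 + 100) - 1/(350 + 2*200)) = √((-7 + 9 + 1000)/101 - 1/(350 + 400)) = √((1/101)*1002 - 1/750) = √(1002/101 - 1*1/750) = √(1002/101 - 1/750) = √(751399/75750) = √2276738970/15150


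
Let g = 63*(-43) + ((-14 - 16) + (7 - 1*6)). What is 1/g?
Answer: -1/2738 ≈ -0.00036523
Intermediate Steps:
g = -2738 (g = -2709 + (-30 + (7 - 6)) = -2709 + (-30 + 1) = -2709 - 29 = -2738)
1/g = 1/(-2738) = -1/2738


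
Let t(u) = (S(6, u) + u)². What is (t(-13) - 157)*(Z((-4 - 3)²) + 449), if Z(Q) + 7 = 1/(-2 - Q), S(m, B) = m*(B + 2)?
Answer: 45713148/17 ≈ 2.6890e+6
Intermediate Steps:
S(m, B) = m*(2 + B)
t(u) = (12 + 7*u)² (t(u) = (6*(2 + u) + u)² = ((12 + 6*u) + u)² = (12 + 7*u)²)
Z(Q) = -7 + 1/(-2 - Q)
(t(-13) - 157)*(Z((-4 - 3)²) + 449) = ((12 + 7*(-13))² - 157)*((-15 - 7*(-4 - 3)²)/(2 + (-4 - 3)²) + 449) = ((12 - 91)² - 157)*((-15 - 7*(-7)²)/(2 + (-7)²) + 449) = ((-79)² - 157)*((-15 - 7*49)/(2 + 49) + 449) = (6241 - 157)*((-15 - 343)/51 + 449) = 6084*((1/51)*(-358) + 449) = 6084*(-358/51 + 449) = 6084*(22541/51) = 45713148/17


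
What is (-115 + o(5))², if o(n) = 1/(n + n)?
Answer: 1320201/100 ≈ 13202.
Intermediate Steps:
o(n) = 1/(2*n)
(-115 + o(5))² = (-115 + (½)/5)² = (-115 + (½)*(⅕))² = (-115 + ⅒)² = (-1149/10)² = 1320201/100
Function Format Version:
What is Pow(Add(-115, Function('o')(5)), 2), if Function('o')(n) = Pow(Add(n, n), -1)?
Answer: Rational(1320201, 100) ≈ 13202.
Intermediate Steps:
Function('o')(n) = Mul(Rational(1, 2), Pow(n, -1)) (Function('o')(n) = Pow(Mul(2, n), -1) = Mul(Rational(1, 2), Pow(n, -1)))
Pow(Add(-115, Function('o')(5)), 2) = Pow(Add(-115, Mul(Rational(1, 2), Pow(5, -1))), 2) = Pow(Add(-115, Mul(Rational(1, 2), Rational(1, 5))), 2) = Pow(Add(-115, Rational(1, 10)), 2) = Pow(Rational(-1149, 10), 2) = Rational(1320201, 100)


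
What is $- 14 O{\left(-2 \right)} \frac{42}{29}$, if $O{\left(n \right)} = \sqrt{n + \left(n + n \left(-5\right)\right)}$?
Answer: $- \frac{588 \sqrt{6}}{29} \approx -49.666$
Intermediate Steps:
$O{\left(n \right)} = \sqrt{3} \sqrt{- n}$ ($O{\left(n \right)} = \sqrt{n + \left(n - 5 n\right)} = \sqrt{n - 4 n} = \sqrt{- 3 n} = \sqrt{3} \sqrt{- n}$)
$- 14 O{\left(-2 \right)} \frac{42}{29} = - 14 \sqrt{3} \sqrt{\left(-1\right) \left(-2\right)} \frac{42}{29} = - 14 \sqrt{3} \sqrt{2} \cdot 42 \cdot \frac{1}{29} = - 14 \sqrt{6} \cdot \frac{42}{29} = - \frac{588 \sqrt{6}}{29}$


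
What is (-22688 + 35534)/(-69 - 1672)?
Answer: -12846/1741 ≈ -7.3785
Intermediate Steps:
(-22688 + 35534)/(-69 - 1672) = 12846/(-1741) = 12846*(-1/1741) = -12846/1741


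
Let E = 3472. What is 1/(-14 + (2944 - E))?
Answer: -1/542 ≈ -0.0018450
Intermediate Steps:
1/(-14 + (2944 - E)) = 1/(-14 + (2944 - 1*3472)) = 1/(-14 + (2944 - 3472)) = 1/(-14 - 528) = 1/(-542) = -1/542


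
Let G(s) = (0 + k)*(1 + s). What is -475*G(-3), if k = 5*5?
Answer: 23750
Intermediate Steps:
k = 25
G(s) = 25 + 25*s (G(s) = (0 + 25)*(1 + s) = 25*(1 + s) = 25 + 25*s)
-475*G(-3) = -475*(25 + 25*(-3)) = -475*(25 - 75) = -475*(-50) = 23750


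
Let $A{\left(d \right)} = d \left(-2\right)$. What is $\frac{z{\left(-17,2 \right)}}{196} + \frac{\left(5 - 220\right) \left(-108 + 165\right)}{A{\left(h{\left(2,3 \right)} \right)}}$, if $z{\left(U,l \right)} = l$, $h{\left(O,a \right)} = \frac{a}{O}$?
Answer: $\frac{400331}{98} \approx 4085.0$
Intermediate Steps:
$A{\left(d \right)} = - 2 d$
$\frac{z{\left(-17,2 \right)}}{196} + \frac{\left(5 - 220\right) \left(-108 + 165\right)}{A{\left(h{\left(2,3 \right)} \right)}} = \frac{2}{196} + \frac{\left(5 - 220\right) \left(-108 + 165\right)}{\left(-2\right) \frac{3}{2}} = 2 \cdot \frac{1}{196} + \frac{\left(-215\right) 57}{\left(-2\right) 3 \cdot \frac{1}{2}} = \frac{1}{98} - \frac{12255}{\left(-2\right) \frac{3}{2}} = \frac{1}{98} - \frac{12255}{-3} = \frac{1}{98} - -4085 = \frac{1}{98} + 4085 = \frac{400331}{98}$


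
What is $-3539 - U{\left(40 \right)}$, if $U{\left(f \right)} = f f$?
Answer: $-5139$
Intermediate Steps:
$U{\left(f \right)} = f^{2}$
$-3539 - U{\left(40 \right)} = -3539 - 40^{2} = -3539 - 1600 = -5139$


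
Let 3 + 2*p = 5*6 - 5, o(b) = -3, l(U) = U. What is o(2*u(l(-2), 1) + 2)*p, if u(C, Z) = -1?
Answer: -33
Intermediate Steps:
p = 11 (p = -3/2 + (5*6 - 5)/2 = -3/2 + (30 - 5)/2 = -3/2 + (½)*25 = -3/2 + 25/2 = 11)
o(2*u(l(-2), 1) + 2)*p = -3*11 = -33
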